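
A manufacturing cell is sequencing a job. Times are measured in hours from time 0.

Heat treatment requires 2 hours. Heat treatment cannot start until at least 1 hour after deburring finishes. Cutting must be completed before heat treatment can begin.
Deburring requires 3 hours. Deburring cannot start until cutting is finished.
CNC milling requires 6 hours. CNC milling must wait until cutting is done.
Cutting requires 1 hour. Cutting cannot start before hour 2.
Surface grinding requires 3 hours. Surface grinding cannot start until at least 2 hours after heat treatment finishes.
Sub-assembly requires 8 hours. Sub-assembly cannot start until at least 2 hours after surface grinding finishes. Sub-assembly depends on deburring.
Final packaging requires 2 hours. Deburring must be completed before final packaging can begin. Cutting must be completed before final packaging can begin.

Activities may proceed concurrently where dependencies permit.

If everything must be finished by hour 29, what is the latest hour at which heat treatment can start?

To finish by hour 29, sub-assembly (duration 8) must start no later than hour 21.
Since sub-assembly (must start by hour 21, minus 2-hour gap → hour 19) depends on it, surface grinding must finish by hour 19. Backing off its 3-hour duration gives a latest start of hour 16.
Heat treatment must finish before surface grinding (must start by hour 16, minus 2-hour gap → hour 14). With a 2-hour duration, heat treatment must start by 14 − 2 = hour 12.

12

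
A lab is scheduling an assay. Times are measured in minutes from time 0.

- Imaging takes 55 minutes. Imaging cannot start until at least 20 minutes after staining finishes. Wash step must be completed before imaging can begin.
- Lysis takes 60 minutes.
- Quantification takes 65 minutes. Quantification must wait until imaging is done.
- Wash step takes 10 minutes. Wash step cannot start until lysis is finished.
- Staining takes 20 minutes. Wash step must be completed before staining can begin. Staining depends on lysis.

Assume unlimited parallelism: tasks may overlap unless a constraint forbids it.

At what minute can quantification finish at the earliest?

Nothing blocks lysis, so it runs from minute 0 to minute 60.
After lysis (finishes minute 60), wash step can start at minute 60 and finishes at minute 70.
For staining: wash step (finishes minute 70); lysis (finishes minute 60). Taking the maximum gives a start of minute 70, and it finishes at 70 + 20 = minute 90.
Imaging needs all of staining (finishes minute 90, plus 20-minute gap → minute 110); wash step (finishes minute 70). That puts its earliest start at minute 110; it finishes at 110 + 55 = minute 165.
Quantification waits on imaging (finishes minute 165), so it starts at minute 165 and finishes at 165 + 65 = minute 230.

230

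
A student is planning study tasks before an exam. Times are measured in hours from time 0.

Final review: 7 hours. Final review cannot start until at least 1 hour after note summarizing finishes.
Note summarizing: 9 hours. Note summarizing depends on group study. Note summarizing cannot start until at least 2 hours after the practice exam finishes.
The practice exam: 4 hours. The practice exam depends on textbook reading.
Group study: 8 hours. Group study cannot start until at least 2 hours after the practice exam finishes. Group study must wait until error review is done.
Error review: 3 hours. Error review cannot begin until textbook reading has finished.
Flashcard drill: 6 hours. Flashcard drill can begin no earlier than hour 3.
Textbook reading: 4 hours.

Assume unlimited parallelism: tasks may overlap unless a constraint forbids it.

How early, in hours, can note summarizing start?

Textbook reading has no prerequisites, so it starts at hour 0 and finishes at hour 4.
After textbook reading (finishes hour 4), error review can start at hour 4 and finishes at hour 7.
After textbook reading (finishes hour 4), the practice exam can start at hour 4 and finishes at hour 8.
Group study has to wait for the practice exam (finishes hour 8, plus 2-hour gap → hour 10); error review (finishes hour 7). The latest of these is hour 10, so group study runs hour 10 to 10 + 8 = hour 18.
Note summarizing waits on group study (finishes hour 18); the practice exam (finishes hour 8, plus 2-hour gap → hour 10). The latest of these is hour 18, which is the earliest note summarizing can start.

18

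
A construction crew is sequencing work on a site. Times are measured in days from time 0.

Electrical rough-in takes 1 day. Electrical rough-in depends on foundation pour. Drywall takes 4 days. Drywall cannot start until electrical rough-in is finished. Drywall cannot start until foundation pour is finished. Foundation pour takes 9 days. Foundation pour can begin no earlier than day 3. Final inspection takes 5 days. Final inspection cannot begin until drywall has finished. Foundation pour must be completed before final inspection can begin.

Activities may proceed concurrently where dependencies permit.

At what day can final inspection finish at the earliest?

After its own release at day 3, foundation pour can start at day 3 and finishes at day 12.
Electrical rough-in waits on foundation pour (finishes day 12), so it starts at day 12 and finishes at 12 + 1 = day 13.
Drywall needs all of electrical rough-in (finishes day 13); foundation pour (finishes day 12). That puts its earliest start at day 13; it finishes at 13 + 4 = day 17.
Final inspection needs all of drywall (finishes day 17); foundation pour (finishes day 12). That puts its earliest start at day 17; it finishes at 17 + 5 = day 22.

22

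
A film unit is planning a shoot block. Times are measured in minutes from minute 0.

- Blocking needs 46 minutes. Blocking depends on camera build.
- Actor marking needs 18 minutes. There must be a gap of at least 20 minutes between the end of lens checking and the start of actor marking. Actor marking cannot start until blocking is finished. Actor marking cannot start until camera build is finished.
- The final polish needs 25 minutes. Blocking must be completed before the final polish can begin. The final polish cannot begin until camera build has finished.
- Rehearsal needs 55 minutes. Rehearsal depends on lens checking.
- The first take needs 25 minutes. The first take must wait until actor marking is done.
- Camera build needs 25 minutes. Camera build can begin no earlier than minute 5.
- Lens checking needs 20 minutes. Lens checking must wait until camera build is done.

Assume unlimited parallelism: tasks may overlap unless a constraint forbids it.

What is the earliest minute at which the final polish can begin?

Camera build waits on its own release at minute 5, so it starts at minute 5 and finishes at 5 + 25 = minute 30.
Blocking waits on camera build (finishes minute 30), so it starts at minute 30 and finishes at 30 + 46 = minute 76.
The final polish waits on blocking (finishes minute 76); camera build (finishes minute 30). The latest of these is minute 76, which is the earliest the final polish can start.

76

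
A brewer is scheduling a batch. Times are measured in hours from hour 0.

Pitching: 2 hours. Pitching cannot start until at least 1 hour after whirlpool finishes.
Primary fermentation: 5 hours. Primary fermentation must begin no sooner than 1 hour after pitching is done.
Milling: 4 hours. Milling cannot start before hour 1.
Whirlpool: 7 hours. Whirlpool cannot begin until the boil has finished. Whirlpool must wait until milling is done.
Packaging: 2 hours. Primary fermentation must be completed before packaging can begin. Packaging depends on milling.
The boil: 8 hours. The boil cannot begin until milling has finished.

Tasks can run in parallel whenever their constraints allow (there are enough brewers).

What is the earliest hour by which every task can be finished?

After its own release at hour 1, milling can start at hour 1 and finishes at hour 5.
The boil cannot begin until milling (finishes hour 5). It runs from hour 5 to 5 + 8 = hour 13.
Whirlpool cannot start until the boil (finishes hour 13); milling (finishes hour 5). The controlling bound is hour 13, so whirlpool finishes at 13 + 7 = hour 20.
Pitching cannot begin until whirlpool (finishes hour 20, plus 1-hour gap → hour 21). It runs from hour 21 to 21 + 2 = hour 23.
Primary fermentation cannot begin until pitching (finishes hour 23, plus 1-hour gap → hour 24). It runs from hour 24 to 24 + 5 = hour 29.
Packaging needs all of primary fermentation (finishes hour 29); milling (finishes hour 5). That puts its earliest start at hour 29; it finishes at 29 + 2 = hour 31.
All tasks are finished once the last one completes. Finish times: Milling at 5, The boil at 13, Whirlpool at 20, Pitching at 23, Primary fermentation at 29, Packaging at 31. The latest is hour 31.

31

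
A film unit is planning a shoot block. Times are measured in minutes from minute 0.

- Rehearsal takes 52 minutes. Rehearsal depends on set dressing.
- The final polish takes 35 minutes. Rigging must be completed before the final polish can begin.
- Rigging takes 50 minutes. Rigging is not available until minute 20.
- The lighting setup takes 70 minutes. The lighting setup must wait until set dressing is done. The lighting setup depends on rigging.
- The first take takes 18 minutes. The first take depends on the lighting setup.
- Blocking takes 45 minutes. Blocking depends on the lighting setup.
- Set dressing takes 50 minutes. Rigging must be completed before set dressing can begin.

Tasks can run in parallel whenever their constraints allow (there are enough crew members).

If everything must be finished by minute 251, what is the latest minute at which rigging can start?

Blocking has no dependents, so it just needs to finish by minute 251. Starting by 251 − 45 = minute 206 achieves that.
Nothing follows the first take; the deadline of minute 251 is its only limit. It must start by 251 − 18 = minute 233.
The lighting setup feeds blocking (must start by minute 206); the first take (must start by minute 233). Taking the minimum, the lighting setup must finish by minute 206 and start by 206 − 70 = minute 136.
Rehearsal has no dependents, so it just needs to finish by minute 251. Starting by 251 − 52 = minute 199 achieves that.
Set dressing feeds the lighting setup (must start by minute 136); rehearsal (must start by minute 199). Taking the minimum, set dressing must finish by minute 136 and start by 136 − 50 = minute 86.
The final polish must finish by minute 251; it takes 35 minutes, so it must start by 251 − 35 = minute 216.
Rigging feeds set dressing (must start by minute 86); the lighting setup (must start by minute 136); the final polish (must start by minute 216). Taking the minimum, rigging must finish by minute 86 and start by 86 − 50 = minute 36.

36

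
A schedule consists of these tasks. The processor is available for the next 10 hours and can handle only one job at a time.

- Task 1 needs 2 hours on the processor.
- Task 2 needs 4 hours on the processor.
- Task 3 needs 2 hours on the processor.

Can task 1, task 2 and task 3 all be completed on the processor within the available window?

Running back to back, the jobs need 2 + 4 + 2 = 8 hours on the processor.
Since 8 ≤ 10, they fit within the window.

Yes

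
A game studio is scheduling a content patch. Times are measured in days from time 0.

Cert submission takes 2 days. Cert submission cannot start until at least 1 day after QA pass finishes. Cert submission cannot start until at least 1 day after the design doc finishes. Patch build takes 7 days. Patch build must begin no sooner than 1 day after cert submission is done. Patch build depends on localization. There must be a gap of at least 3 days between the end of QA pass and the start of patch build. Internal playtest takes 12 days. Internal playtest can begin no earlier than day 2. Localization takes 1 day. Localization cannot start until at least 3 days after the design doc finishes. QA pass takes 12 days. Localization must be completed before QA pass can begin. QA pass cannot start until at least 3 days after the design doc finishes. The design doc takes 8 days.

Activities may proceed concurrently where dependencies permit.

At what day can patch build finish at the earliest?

35

Nothing blocks the design doc, so it runs from day 0 to day 8.
After the design doc (finishes day 8, plus 3-day gap → day 11), localization can start at day 11 and finishes at day 12.
QA pass needs all of localization (finishes day 12); the design doc (finishes day 8, plus 3-day gap → day 11). That puts its earliest start at day 12; it finishes at 12 + 12 = day 24.
Cert submission has to wait for QA pass (finishes day 24, plus 1-day gap → day 25); the design doc (finishes day 8, plus 1-day gap → day 9). The latest of these is day 25, so cert submission runs day 25 to 25 + 2 = day 27.
For patch build: cert submission (finishes day 27, plus 1-day gap → day 28); localization (finishes day 12); QA pass (finishes day 24, plus 3-day gap → day 27). Taking the maximum gives a start of day 28, and it finishes at 28 + 7 = day 35.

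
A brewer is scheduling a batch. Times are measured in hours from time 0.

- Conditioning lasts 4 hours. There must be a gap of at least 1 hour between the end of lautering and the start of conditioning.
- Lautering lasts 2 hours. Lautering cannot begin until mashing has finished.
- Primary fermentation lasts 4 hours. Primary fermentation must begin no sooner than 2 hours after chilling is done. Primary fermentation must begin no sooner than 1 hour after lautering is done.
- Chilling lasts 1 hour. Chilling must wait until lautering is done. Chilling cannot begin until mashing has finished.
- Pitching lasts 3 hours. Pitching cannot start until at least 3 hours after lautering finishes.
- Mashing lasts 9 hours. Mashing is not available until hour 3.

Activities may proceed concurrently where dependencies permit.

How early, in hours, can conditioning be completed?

Mashing cannot begin until its own release at hour 3. It runs from hour 3 to 3 + 9 = hour 12.
After mashing (finishes hour 12), lautering can start at hour 12 and finishes at hour 14.
After lautering (finishes hour 14, plus 1-hour gap → hour 15), conditioning can start at hour 15 and finishes at hour 19.

19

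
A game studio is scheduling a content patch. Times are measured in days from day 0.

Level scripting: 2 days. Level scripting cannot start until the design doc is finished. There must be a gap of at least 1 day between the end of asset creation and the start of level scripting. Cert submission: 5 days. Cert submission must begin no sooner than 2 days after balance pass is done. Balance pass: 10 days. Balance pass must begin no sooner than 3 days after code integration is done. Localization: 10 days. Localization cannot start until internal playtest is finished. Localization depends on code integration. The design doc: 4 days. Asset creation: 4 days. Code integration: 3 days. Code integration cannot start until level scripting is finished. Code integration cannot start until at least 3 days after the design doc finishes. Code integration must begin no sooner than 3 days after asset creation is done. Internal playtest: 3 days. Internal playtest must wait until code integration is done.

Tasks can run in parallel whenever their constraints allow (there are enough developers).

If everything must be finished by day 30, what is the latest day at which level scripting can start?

5

Localization must finish by day 30; it takes 10 days, so it must start by 30 − 10 = day 20.
Since localization (must start by day 20) depends on it, internal playtest must finish by day 20. Backing off its 3-day duration gives a latest start of day 17.
Nothing follows cert submission; the deadline of day 30 is its only limit. It must start by 30 − 5 = day 25.
Since cert submission (must start by day 25, minus 2-day gap → day 23) depends on it, balance pass must finish by day 23. Backing off its 10-day duration gives a latest start of day 13.
Code integration has several dependents: internal playtest (must start by day 17); balance pass (must start by day 13, minus 3-day gap → day 10); localization (must start by day 20). The earliest of those limits is day 10, so code integration must start by 10 − 3 = day 7.
Level scripting must finish before code integration (must start by day 7). With a 2-day duration, level scripting must start by 7 − 2 = day 5.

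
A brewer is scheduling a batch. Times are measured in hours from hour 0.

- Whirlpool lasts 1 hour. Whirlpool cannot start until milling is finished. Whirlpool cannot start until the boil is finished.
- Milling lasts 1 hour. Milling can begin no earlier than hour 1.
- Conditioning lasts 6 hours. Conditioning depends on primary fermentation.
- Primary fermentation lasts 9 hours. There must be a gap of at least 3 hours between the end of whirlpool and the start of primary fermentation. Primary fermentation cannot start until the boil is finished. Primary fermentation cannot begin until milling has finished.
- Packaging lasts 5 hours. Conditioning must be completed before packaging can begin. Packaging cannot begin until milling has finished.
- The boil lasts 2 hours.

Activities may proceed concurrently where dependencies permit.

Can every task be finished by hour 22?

The boil can start immediately at hour 0; it finishes at hour 2.
Milling waits on its own release at hour 1, so it starts at hour 1 and finishes at 1 + 1 = hour 2.
For whirlpool: milling (finishes hour 2); the boil (finishes hour 2). Taking the maximum gives a start of hour 2, and it finishes at 2 + 1 = hour 3.
For primary fermentation: whirlpool (finishes hour 3, plus 3-hour gap → hour 6); the boil (finishes hour 2); milling (finishes hour 2). Taking the maximum gives a start of hour 6, and it finishes at 6 + 9 = hour 15.
Conditioning cannot begin until primary fermentation (finishes hour 15). It runs from hour 15 to 15 + 6 = hour 21.
Packaging cannot start until conditioning (finishes hour 21); milling (finishes hour 2). The controlling bound is hour 21, so packaging finishes at 21 + 5 = hour 26.
The earliest everything can be done is hour 26, which is after the deadline of 22, so it is not possible.

No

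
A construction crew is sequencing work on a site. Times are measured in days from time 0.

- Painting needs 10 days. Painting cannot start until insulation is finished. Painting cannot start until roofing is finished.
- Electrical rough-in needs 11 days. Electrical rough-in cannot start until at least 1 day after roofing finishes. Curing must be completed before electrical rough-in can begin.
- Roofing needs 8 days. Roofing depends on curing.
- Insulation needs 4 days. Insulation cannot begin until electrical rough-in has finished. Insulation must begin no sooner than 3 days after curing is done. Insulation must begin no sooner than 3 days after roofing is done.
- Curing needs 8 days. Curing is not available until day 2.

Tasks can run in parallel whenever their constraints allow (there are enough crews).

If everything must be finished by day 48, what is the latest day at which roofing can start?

14

Painting must finish by day 48; it takes 10 days, so it must start by 48 − 10 = day 38.
Insulation has to be done before painting (must start by day 38). That means finishing by day 38, i.e. starting by 38 − 4 = day 34.
Since insulation (must start by day 34) depends on it, electrical rough-in must finish by day 34. Backing off its 11-day duration gives a latest start of day 23.
Roofing must finish in time for electrical rough-in (must start by day 23, minus 1-day gap → day 22); insulation (must start by day 34, minus 3-day gap → day 31); painting (must start by day 38). The tightest is day 22, so roofing must start by 22 − 8 = day 14.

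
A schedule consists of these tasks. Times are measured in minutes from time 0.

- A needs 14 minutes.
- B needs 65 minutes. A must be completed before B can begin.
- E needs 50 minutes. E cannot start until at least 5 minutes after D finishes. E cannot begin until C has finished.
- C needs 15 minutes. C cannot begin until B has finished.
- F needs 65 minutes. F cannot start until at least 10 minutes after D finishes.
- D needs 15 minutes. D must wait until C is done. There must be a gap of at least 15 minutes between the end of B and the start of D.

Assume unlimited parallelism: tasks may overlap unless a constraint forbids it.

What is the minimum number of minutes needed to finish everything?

A has no prerequisites, so it starts at minute 0 and finishes at minute 14.
After A (finishes minute 14), B can start at minute 14 and finishes at minute 79.
C waits on B (finishes minute 79), so it starts at minute 79 and finishes at 79 + 15 = minute 94.
D has to wait for C (finishes minute 94); B (finishes minute 79, plus 15-minute gap → minute 94). The latest of these is minute 94, so D runs minute 94 to 94 + 15 = minute 109.
After D (finishes minute 109, plus 10-minute gap → minute 119), F can start at minute 119 and finishes at minute 184.
E needs all of D (finishes minute 109, plus 5-minute gap → minute 114); C (finishes minute 94). That puts its earliest start at minute 114; it finishes at 114 + 50 = minute 164.
All tasks are finished once the last one completes. Finish times: A at 14, B at 79, C at 94, D at 109, E at 164, F at 184. The latest is minute 184.

184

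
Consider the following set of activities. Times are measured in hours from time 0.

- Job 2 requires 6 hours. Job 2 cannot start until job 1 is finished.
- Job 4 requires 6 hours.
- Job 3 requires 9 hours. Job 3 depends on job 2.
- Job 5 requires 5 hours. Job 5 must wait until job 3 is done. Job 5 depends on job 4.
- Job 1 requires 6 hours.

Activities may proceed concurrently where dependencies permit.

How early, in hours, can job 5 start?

Nothing blocks job 4, so it runs from hour 0 to hour 6.
Job 1 has no prerequisites, so it starts at hour 0 and finishes at hour 6.
After job 1 (finishes hour 6), job 2 can start at hour 6 and finishes at hour 12.
Job 3 cannot begin until job 2 (finishes hour 12). It runs from hour 12 to 12 + 9 = hour 21.
Job 5 waits on job 3 (finishes hour 21); job 4 (finishes hour 6). The latest of these is hour 21, which is the earliest job 5 can start.

21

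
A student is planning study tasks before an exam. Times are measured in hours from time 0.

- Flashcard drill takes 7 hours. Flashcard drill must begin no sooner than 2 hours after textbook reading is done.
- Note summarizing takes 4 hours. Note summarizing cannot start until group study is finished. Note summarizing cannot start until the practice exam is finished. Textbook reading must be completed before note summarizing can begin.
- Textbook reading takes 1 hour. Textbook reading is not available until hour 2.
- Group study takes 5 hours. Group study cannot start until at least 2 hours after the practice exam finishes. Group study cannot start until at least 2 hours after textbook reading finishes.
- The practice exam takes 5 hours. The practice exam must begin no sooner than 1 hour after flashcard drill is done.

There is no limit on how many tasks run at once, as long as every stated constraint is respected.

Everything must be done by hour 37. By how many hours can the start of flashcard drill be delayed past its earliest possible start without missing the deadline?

8

After its own release at hour 2, textbook reading can start at hour 2 and finishes at hour 3.
After textbook reading (finishes hour 3, plus 2-hour gap → hour 5), flashcard drill can start at hour 5 and finishes at hour 12.

Working backward from the deadline:
To finish by hour 37, note summarizing (duration 4) must start no later than hour 33.
Group study has to be done before note summarizing (must start by hour 33). That means finishing by hour 33, i.e. starting by 33 − 5 = hour 28.
The practice exam has several dependents: group study (must start by hour 28, minus 2-hour gap → hour 26); note summarizing (must start by hour 33). The earliest of those limits is hour 26, so the practice exam must start by 26 − 5 = hour 21.
Flashcard drill must finish before the practice exam (must start by hour 21, minus 1-hour gap → hour 20). With a 7-hour duration, flashcard drill must start by 20 − 7 = hour 13.
So flashcard drill can start as early as hour 5 and as late as hour 13, giving 13 − 5 = 8 hours of slack.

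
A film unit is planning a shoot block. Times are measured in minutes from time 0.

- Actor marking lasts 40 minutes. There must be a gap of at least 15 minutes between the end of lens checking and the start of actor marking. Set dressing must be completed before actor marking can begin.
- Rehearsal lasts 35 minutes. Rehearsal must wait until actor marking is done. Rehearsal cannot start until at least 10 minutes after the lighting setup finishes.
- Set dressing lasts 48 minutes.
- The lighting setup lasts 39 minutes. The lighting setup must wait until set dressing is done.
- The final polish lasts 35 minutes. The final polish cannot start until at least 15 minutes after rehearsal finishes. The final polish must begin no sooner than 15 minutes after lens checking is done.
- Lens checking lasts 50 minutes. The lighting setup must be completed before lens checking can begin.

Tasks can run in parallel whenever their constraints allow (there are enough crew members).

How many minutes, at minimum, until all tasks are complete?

Nothing blocks set dressing, so it runs from minute 0 to minute 48.
The lighting setup waits on set dressing (finishes minute 48), so it starts at minute 48 and finishes at 48 + 39 = minute 87.
Lens checking waits on the lighting setup (finishes minute 87), so it starts at minute 87 and finishes at 87 + 50 = minute 137.
Actor marking needs all of lens checking (finishes minute 137, plus 15-minute gap → minute 152); set dressing (finishes minute 48). That puts its earliest start at minute 152; it finishes at 152 + 40 = minute 192.
For rehearsal: actor marking (finishes minute 192); the lighting setup (finishes minute 87, plus 10-minute gap → minute 97). Taking the maximum gives a start of minute 192, and it finishes at 192 + 35 = minute 227.
For the final polish: rehearsal (finishes minute 227, plus 15-minute gap → minute 242); lens checking (finishes minute 137, plus 15-minute gap → minute 152). Taking the maximum gives a start of minute 242, and it finishes at 242 + 35 = minute 277.
All tasks are finished once the last one completes. Finish times: Set dressing at 48, The lighting setup at 87, Lens checking at 137, Actor marking at 192, Rehearsal at 227, The final polish at 277. The latest is minute 277.

277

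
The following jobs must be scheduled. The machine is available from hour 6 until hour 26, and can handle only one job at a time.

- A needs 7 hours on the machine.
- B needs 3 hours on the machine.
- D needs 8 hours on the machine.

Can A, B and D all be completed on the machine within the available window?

Yes

The machine window is 26 − 6 = 20 hours.
Running back to back, the jobs need 7 + 3 + 8 = 18 hours on the machine.
Since 18 ≤ 20, they fit within the window.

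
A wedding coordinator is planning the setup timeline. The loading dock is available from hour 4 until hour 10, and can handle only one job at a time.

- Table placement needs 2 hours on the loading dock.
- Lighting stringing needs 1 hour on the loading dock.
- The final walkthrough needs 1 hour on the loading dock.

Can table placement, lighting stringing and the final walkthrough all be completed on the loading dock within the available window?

Yes

The loading dock window is 10 − 4 = 6 hours.
Running back to back, the jobs need 2 + 1 + 1 = 4 hours on the loading dock.
Since 4 ≤ 6, they fit within the window.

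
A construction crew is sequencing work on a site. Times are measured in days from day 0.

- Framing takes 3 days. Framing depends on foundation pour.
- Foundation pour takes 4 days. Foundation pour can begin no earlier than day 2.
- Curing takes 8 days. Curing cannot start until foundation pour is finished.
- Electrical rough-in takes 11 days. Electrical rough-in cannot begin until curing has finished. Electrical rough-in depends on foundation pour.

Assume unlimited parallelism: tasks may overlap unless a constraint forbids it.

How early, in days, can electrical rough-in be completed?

Foundation pour waits on its own release at day 2, so it starts at day 2 and finishes at 2 + 4 = day 6.
Curing cannot begin until foundation pour (finishes day 6). It runs from day 6 to 6 + 8 = day 14.
Electrical rough-in cannot start until curing (finishes day 14); foundation pour (finishes day 6). The controlling bound is day 14, so electrical rough-in finishes at 14 + 11 = day 25.

25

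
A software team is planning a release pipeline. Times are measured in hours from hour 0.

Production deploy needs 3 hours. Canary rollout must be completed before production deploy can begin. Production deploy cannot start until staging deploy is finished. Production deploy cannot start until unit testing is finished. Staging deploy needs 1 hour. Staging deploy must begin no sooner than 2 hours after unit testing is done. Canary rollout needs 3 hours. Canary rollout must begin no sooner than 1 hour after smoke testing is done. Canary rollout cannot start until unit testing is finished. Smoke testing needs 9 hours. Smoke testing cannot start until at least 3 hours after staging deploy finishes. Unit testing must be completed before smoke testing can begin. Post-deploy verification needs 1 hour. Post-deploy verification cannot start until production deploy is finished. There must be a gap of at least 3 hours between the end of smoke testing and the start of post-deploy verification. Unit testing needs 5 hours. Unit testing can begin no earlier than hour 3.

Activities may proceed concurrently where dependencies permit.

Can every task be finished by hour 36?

Unit testing waits on its own release at hour 3, so it starts at hour 3 and finishes at 3 + 5 = hour 8.
Staging deploy waits on unit testing (finishes hour 8, plus 2-hour gap → hour 10), so it starts at hour 10 and finishes at 10 + 1 = hour 11.
Smoke testing cannot start until staging deploy (finishes hour 11, plus 3-hour gap → hour 14); unit testing (finishes hour 8). The controlling bound is hour 14, so smoke testing finishes at 14 + 9 = hour 23.
Canary rollout has to wait for smoke testing (finishes hour 23, plus 1-hour gap → hour 24); unit testing (finishes hour 8). The latest of these is hour 24, so canary rollout runs hour 24 to 24 + 3 = hour 27.
Production deploy cannot start until canary rollout (finishes hour 27); staging deploy (finishes hour 11); unit testing (finishes hour 8). The controlling bound is hour 27, so production deploy finishes at 27 + 3 = hour 30.
Post-deploy verification has to wait for production deploy (finishes hour 30); smoke testing (finishes hour 23, plus 3-hour gap → hour 26). The latest of these is hour 30, so post-deploy verification runs hour 30 to 30 + 1 = hour 31.
Every task is finished by hour 31, which is no later than the deadline of 36, so the schedule is feasible.

Yes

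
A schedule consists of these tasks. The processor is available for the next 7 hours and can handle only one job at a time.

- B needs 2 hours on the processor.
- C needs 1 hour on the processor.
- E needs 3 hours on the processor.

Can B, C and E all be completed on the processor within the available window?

Running back to back, the jobs need 2 + 1 + 3 = 6 hours on the processor.
Since 6 ≤ 7, they fit within the window.

Yes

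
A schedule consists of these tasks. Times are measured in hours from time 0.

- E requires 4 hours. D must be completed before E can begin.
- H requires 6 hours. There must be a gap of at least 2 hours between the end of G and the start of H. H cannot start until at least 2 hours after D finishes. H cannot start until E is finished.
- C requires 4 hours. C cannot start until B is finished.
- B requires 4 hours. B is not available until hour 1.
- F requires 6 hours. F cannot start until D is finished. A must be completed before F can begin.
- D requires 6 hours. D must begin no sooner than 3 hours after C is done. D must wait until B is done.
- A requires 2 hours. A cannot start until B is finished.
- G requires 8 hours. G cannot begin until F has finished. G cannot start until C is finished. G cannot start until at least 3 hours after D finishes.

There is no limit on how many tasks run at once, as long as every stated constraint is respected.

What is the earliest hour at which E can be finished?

B cannot begin until its own release at hour 1. It runs from hour 1 to 1 + 4 = hour 5.
C waits on B (finishes hour 5), so it starts at hour 5 and finishes at 5 + 4 = hour 9.
D has to wait for C (finishes hour 9, plus 3-hour gap → hour 12); B (finishes hour 5). The latest of these is hour 12, so D runs hour 12 to 12 + 6 = hour 18.
E cannot begin until D (finishes hour 18). It runs from hour 18 to 18 + 4 = hour 22.

22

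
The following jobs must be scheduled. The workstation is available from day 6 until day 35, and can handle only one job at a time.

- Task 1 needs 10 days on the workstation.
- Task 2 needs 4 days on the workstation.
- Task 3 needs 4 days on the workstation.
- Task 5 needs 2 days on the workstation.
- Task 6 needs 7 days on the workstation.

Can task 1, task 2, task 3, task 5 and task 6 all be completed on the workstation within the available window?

The workstation window is 35 − 6 = 29 days.
Running back to back, the jobs need 10 + 4 + 4 + 2 + 7 = 27 days on the workstation.
Since 27 ≤ 29, they fit within the window.

Yes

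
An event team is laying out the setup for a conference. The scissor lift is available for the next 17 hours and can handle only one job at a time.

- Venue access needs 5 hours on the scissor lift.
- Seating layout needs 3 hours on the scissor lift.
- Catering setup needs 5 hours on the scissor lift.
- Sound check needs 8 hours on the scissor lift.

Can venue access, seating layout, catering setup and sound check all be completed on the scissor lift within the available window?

Running back to back, the jobs need 5 + 3 + 5 + 8 = 21 hours on the scissor lift.
Since 21 > 17, they cannot all fit.

No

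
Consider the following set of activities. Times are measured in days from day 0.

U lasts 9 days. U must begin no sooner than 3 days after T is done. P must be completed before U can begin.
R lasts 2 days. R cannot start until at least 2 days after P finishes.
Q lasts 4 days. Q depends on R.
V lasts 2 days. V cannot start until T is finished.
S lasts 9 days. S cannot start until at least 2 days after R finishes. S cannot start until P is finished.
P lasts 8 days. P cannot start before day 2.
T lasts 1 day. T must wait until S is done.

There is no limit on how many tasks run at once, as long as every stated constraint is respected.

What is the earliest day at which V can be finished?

P cannot begin until its own release at day 2. It runs from day 2 to 2 + 8 = day 10.
After P (finishes day 10, plus 2-day gap → day 12), R can start at day 12 and finishes at day 14.
S cannot start until R (finishes day 14, plus 2-day gap → day 16); P (finishes day 10). The controlling bound is day 16, so S finishes at 16 + 9 = day 25.
T cannot begin until S (finishes day 25). It runs from day 25 to 25 + 1 = day 26.
After T (finishes day 26), V can start at day 26 and finishes at day 28.

28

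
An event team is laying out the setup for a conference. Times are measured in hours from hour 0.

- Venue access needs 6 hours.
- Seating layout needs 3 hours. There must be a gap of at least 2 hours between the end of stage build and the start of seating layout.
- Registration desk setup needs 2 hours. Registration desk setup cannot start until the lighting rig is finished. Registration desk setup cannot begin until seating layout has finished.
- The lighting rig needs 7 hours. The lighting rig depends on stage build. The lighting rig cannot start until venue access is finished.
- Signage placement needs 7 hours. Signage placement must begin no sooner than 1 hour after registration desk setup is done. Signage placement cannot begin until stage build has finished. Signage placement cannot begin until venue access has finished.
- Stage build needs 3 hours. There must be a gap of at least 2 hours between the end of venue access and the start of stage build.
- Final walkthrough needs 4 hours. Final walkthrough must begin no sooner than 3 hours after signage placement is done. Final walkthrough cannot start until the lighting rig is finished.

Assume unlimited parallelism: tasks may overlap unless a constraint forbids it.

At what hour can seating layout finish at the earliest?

Nothing blocks venue access, so it runs from hour 0 to hour 6.
Stage build waits on venue access (finishes hour 6, plus 2-hour gap → hour 8), so it starts at hour 8 and finishes at 8 + 3 = hour 11.
Seating layout cannot begin until stage build (finishes hour 11, plus 2-hour gap → hour 13). It runs from hour 13 to 13 + 3 = hour 16.

16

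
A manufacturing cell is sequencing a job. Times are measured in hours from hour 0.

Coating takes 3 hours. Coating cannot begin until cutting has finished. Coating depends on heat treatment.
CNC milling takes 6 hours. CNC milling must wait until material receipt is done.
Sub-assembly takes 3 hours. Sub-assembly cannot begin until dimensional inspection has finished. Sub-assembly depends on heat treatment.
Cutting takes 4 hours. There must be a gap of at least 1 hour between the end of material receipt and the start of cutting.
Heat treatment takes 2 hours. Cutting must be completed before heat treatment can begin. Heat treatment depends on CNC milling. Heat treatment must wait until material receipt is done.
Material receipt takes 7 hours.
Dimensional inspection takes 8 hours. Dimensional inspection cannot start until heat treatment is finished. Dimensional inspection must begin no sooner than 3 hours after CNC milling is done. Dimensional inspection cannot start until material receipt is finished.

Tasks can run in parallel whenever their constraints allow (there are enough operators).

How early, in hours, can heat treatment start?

Nothing blocks material receipt, so it runs from hour 0 to hour 7.
CNC milling waits on material receipt (finishes hour 7), so it starts at hour 7 and finishes at 7 + 6 = hour 13.
Cutting cannot begin until material receipt (finishes hour 7, plus 1-hour gap → hour 8). It runs from hour 8 to 8 + 4 = hour 12.
Heat treatment waits on cutting (finishes hour 12); CNC milling (finishes hour 13); material receipt (finishes hour 7). The latest of these is hour 13, which is the earliest heat treatment can start.

13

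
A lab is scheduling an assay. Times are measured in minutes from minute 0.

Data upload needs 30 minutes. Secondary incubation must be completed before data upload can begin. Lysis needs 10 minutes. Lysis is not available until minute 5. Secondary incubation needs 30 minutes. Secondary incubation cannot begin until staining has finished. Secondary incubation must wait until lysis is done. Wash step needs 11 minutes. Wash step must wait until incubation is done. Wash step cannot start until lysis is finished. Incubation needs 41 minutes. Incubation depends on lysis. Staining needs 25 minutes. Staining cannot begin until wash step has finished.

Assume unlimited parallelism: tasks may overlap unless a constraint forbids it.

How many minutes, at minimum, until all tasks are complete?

Lysis cannot begin until its own release at minute 5. It runs from minute 5 to 5 + 10 = minute 15.
Incubation cannot begin until lysis (finishes minute 15). It runs from minute 15 to 15 + 41 = minute 56.
Wash step has to wait for incubation (finishes minute 56); lysis (finishes minute 15). The latest of these is minute 56, so wash step runs minute 56 to 56 + 11 = minute 67.
Staining waits on wash step (finishes minute 67), so it starts at minute 67 and finishes at 67 + 25 = minute 92.
For secondary incubation: staining (finishes minute 92); lysis (finishes minute 15). Taking the maximum gives a start of minute 92, and it finishes at 92 + 30 = minute 122.
Data upload cannot begin until secondary incubation (finishes minute 122). It runs from minute 122 to 122 + 30 = minute 152.
All tasks are finished once the last one completes. Finish times: Lysis at 15, Incubation at 56, Wash step at 67, Staining at 92, Secondary incubation at 122, Data upload at 152. The latest is minute 152.

152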